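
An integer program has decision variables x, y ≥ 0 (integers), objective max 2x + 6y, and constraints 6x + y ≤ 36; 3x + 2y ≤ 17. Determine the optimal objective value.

48

The continuous relaxation peaks at (0, 8.5) with value 51.00; rounding to a feasible lattice point costs some objective.
(x,y)=(0,8): 6·0+1·8=8≤36, 3·0+2·8=16≤17, objective 48.
(x,y)=(1,7): 6·1+1·7=13≤36, 3·1+2·7=17≤17, objective 44.
(x,y)=(0,7): 6·0+1·7=7≤36, 3·0+2·7=14≤17, objective 42.
No feasible integer point exceeds 48.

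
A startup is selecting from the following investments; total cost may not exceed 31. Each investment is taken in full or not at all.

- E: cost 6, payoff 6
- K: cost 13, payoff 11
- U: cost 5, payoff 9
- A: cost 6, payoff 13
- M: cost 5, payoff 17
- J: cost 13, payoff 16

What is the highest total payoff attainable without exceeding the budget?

This is an integer program with binary decision variables.
E + A + M + J: cost 6 + 6 + 5 + 13 = 30 ≤ 31, payoff 6 + 13 + 17 + 16 = 52.
U + A + M + J: cost 5 + 6 + 5 + 13 = 29 ≤ 31, payoff 9 + 13 + 17 + 16 = 55.
K + U + A + M: cost 13 + 5 + 6 + 5 = 29 ≤ 31, payoff 11 + 9 + 13 + 17 = 50.
Best is U, A, M, and J with total payoff 55.

55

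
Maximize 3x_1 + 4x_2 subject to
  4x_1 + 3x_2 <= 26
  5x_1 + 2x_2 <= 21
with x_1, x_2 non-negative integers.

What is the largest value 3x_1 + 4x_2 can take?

32

(x_1,x_2)=(0,8): 4·0+3·8=24≤26, 5·0+2·8=16≤21, objective 32.
(x_1,x_2)=(1,7): 4·1+3·7=25≤26, 5·1+2·7=19≤21, objective 31.
(x_1,x_2)=(0,7): 4·0+3·7=21≤26, 5·0+2·7=14≤21, objective 28.
No feasible integer point exceeds 32.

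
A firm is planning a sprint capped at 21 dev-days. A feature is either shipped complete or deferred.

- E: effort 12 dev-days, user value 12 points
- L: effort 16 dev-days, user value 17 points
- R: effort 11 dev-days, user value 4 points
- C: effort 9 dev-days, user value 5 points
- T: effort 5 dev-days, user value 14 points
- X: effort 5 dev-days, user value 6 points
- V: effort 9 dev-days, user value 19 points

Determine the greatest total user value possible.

This is an integer program with binary decision variables.
T + V: effort 5 + 9 = 14 ≤ 21, user value 14 + 19 = 33.
L + T: effort 16 + 5 = 21 ≤ 21, user value 17 + 14 = 31.
T + X + V: effort 5 + 5 + 9 = 19 ≤ 21, user value 14 + 6 + 19 = 39.
Best is T, X, and V with total user value 39.

39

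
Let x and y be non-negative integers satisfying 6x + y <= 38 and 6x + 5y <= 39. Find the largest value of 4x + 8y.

56

Relaxing integrality, the LP optimum is 62.40 at (x,y) = (0, 7.8), which is not an integer point.
(x,y)=(0,7): 6·0+1·7=7≤38, 6·0+5·7=35≤39, objective 56.
(x,y)=(1,6): 6·1+1·6=12≤38, 6·1+5·6=36≤39, objective 52.
The best lattice point is (0,7), giving 56.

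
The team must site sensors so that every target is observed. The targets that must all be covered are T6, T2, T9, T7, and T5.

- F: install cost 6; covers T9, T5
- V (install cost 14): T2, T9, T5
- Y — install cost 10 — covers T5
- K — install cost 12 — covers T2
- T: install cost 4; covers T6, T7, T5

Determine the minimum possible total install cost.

The greedy cost-per-new-target heuristic would pick T, F, and K for 22, but a cheaper cover exists.
Choose V and T: together they cover T6, T2, T9, T7, T5 — every target.
Total install cost: 14 + 4 = 18.
No cover costs less than 18.

18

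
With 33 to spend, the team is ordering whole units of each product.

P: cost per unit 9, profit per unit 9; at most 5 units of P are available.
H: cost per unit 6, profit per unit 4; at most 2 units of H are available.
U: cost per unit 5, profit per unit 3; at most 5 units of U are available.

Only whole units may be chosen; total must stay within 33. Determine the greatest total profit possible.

P has the best ratio (9/9); taking only P gives at most 3×9 = 27 (stopped by the cost limit).
Mixing does better — 3×P and 1×H: cost 33 ≤ 33, profit 3·9 + 1·4 = 31.

31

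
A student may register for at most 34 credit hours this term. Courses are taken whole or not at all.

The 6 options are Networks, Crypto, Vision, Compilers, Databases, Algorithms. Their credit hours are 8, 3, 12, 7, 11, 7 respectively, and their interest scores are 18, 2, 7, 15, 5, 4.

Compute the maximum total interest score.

44

This is a 0-1 knapsack instance.
Allowing fractional choices, the relaxed optimum would be about 44.3, but courses are indivisible.
Networks + Compilers + Databases + Algorithms: credit hours 8 + 7 + 11 + 7 = 33 ≤ 34, interest score 18 + 15 + 5 + 4 = 42.
Networks + Vision + Compilers + Algorithms: credit hours 8 + 12 + 7 + 7 = 34 ≤ 34, interest score 18 + 7 + 15 + 4 = 44.
Networks + Crypto + Vision + Compilers: credit hours 8 + 3 + 12 + 7 = 30 ≤ 34, interest score 18 + 2 + 7 + 15 = 42.
Best is Networks, Vision, Compilers, and Algorithms with total interest score 44.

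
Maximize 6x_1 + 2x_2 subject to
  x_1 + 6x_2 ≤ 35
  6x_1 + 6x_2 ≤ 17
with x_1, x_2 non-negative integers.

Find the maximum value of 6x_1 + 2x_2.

Relaxing integrality, the LP optimum is 17.00 at (x_1,x_2) = (2.83, 0), which is not an integer point.
(x_1,x_2)=(2,0): 1·2+6·0=2≤35, 6·2+6·0=12≤17, objective 12.
(x_1,x_2)=(1,1): 1·1+6·1=7≤35, 6·1+6·1=12≤17, objective 8.
Maximum is 12 at (x_1,x_2)=(2,0).

12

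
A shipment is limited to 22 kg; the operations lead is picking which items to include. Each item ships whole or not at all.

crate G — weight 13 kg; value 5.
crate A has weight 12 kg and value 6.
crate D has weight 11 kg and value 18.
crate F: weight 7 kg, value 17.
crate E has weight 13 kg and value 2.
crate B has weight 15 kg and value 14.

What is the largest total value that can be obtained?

35

Allowing fractional choices, the relaxed optimum would be about 38.7, but items are indivisible.
crate F + crate B: weight 7 + 15 = 22 ≤ 22, value 17 + 14 = 31.
crate D + crate F: weight 11 + 7 = 18 ≤ 22, value 18 + 17 = 35.
Best is crate D and crate F with total value 35.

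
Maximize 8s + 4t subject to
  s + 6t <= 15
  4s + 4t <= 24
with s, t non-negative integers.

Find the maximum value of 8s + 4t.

(s,t)=(6,0): 1·6+6·0=6≤15, 4·6+4·0=24≤24, objective 48.
(s,t)=(5,1): 1·5+6·1=11≤15, 4·5+4·1=24≤24, objective 44.
(s,t)=(5,0): 1·5+6·0=5≤15, 4·5+4·0=20≤24, objective 40.
Maximum is 48 at (s,t)=(6,0).

48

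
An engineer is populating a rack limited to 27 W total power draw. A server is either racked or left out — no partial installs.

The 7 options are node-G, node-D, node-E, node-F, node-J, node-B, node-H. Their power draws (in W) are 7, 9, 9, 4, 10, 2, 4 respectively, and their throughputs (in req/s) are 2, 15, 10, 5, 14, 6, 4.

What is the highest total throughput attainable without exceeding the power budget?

This is a 0-1 knapsack instance.
node-D + node-J + node-B + node-H: power draw 9 + 10 + 2 + 4 = 25 ≤ 27, throughput 15 + 14 + 6 + 4 = 39.
node-D + node-F + node-J + node-H: power draw 9 + 4 + 10 + 4 = 27 ≤ 27, throughput 15 + 5 + 14 + 4 = 38.
node-D + node-F + node-J + node-B: power draw 9 + 4 + 10 + 2 = 25 ≤ 27, throughput 15 + 5 + 14 + 6 = 40.
Best is node-D, node-F, node-J, and node-B with total throughput 40.

40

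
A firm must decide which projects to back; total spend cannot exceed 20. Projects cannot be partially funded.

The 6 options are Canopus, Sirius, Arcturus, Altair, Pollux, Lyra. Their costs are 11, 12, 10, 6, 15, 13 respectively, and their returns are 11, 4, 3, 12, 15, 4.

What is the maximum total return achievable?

Canopus + Altair: cost 11 + 6 = 17 ≤ 20, return 11 + 12 = 23.
Sirius + Altair: cost 12 + 6 = 18 ≤ 20, return 4 + 12 = 16.
Altair + Lyra: cost 6 + 13 = 19 ≤ 20, return 12 + 4 = 16.
Best is Canopus and Altair with total return 23.

23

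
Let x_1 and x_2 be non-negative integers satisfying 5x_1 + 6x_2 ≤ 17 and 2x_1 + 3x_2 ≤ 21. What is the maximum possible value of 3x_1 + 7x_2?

17

(x_1,x_2)=(1,2): 5·1+6·2=17≤17, 2·1+3·2=8≤21, objective 17.
(x_1,x_2)=(0,2): 5·0+6·2=12≤17, 2·0+3·2=6≤21, objective 14.
(x_1,x_2)=(2,1): 5·2+6·1=16≤17, 2·2+3·1=7≤21, objective 13.
Maximum is 17 at (x_1,x_2)=(1,2).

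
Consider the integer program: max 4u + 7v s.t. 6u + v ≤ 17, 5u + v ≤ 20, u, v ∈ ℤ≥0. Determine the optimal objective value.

119

(u,v)=(0,17): 6·0+1·17=17≤17, 5·0+1·17=17≤20, objective 119.
(u,v)=(0,16): 6·0+1·16=16≤17, 5·0+1·16=16≤20, objective 112.
The best lattice point is (0,17), giving 119.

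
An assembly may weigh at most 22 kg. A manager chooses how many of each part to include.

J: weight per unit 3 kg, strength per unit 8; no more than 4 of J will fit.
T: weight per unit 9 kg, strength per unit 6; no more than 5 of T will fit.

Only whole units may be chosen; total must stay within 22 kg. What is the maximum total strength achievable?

J has the best ratio (8/3); taking only J gives at most 4×8 = 32 (stopped by the supply cap of 4).
Mixing does better — 4×J and 1×T: weight 21 ≤ 22, strength 4·8 + 1·6 = 38.

38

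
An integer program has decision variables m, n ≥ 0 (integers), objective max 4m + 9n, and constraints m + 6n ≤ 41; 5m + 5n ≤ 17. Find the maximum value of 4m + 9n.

27

(m,n)=(0,3): 1·0+6·3=18≤41, 5·0+5·3=15≤17, objective 27.
(m,n)=(1,2): 1·1+6·2=13≤41, 5·1+5·2=15≤17, objective 22.
(m,n)=(0,2): 1·0+6·2=12≤41, 5·0+5·2=10≤17, objective 18.
The best lattice point is (0,3), giving 27.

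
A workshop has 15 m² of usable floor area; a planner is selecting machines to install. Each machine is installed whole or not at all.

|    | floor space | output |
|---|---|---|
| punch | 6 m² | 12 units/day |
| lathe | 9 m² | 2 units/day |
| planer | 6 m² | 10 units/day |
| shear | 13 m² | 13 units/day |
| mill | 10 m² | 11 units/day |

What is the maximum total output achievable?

22

This is an integer program with binary decision variables.
Take punch and planer: floor space 6 + 6 = 12 ≤ 15, output 12 + 10 = 22.
No other feasible combination does better.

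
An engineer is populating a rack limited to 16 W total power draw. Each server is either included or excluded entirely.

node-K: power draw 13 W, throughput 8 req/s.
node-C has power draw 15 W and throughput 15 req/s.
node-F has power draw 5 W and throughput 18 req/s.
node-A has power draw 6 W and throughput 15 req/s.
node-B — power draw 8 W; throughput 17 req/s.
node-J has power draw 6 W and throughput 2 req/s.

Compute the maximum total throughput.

35

Allowing fractional choices, the relaxed optimum would be about 43.6, but servers are indivisible.
node-F + node-B: power draw 5 + 8 = 13 ≤ 16, throughput 18 + 17 = 35.
node-F + node-A: power draw 5 + 6 = 11 ≤ 16, throughput 18 + 15 = 33.
Best is node-F and node-B with total throughput 35.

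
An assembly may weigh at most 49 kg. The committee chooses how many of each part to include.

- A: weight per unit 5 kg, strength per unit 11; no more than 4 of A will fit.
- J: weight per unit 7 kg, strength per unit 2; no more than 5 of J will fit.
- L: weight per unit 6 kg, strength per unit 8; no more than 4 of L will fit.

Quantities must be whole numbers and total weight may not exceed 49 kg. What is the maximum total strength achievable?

4×A and 4×L: weight 44 ≤ 49, strength 4·11 + 4·8 = 76.
4×A, 1×J, and 3×L: weight 45 ≤ 49, strength 4·11 + 1·2 + 3·8 = 70.
Best is 76.

76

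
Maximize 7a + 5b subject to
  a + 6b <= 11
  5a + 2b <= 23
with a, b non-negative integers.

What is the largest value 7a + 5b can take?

(a,b)=(4,1) is feasible, giving 33.
(a,b)=(4,0) is feasible, giving 28.
No feasible integer point exceeds 33.

33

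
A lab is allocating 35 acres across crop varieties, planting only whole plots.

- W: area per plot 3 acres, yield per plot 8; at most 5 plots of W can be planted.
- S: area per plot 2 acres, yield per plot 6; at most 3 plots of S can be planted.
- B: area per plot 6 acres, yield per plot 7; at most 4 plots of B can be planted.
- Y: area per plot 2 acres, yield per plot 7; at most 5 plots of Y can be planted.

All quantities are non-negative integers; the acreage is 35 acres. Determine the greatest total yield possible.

94

This is a bounded integer knapsack.
Y has the best ratio (7/2); taking only Y gives at most 5×7 = 35 (stopped by the supply cap of 5).
Mixing does better — 5×W, 2×S, 1×B, and 5×Y: area 35 ≤ 35, yield 5·8 + 2·6 + 1·7 + 5·7 = 94.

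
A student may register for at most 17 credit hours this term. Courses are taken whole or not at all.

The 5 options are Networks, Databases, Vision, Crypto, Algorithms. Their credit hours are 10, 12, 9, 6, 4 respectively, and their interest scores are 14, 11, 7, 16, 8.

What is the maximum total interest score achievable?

30

Take Networks and Crypto: credit hours 10 + 6 = 16 ≤ 17, interest score 14 + 16 = 30.
No other feasible combination does better.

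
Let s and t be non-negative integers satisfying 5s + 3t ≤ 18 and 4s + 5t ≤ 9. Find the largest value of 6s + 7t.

13

The continuous relaxation peaks at (2.25, 0) with value 13.50; rounding to a feasible lattice point costs some objective.
(s,t)=(1,1): 5·1+3·1=8≤18, 4·1+5·1=9≤9, objective 13.
(s,t)=(2,0): 5·2+3·0=10≤18, 4·2+5·0=8≤9, objective 12.
(s,t)=(0,1): 5·0+3·1=3≤18, 4·0+5·1=5≤9, objective 7.
(s,t)=(1,0): 5·1+3·0=5≤18, 4·1+5·0=4≤9, objective 6.
The best lattice point is (1,1), giving 13.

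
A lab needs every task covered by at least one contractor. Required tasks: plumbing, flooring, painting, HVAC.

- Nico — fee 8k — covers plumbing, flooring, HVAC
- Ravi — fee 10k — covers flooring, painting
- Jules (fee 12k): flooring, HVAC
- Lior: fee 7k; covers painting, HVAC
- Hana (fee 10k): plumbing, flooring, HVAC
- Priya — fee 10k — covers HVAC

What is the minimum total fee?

15

This is an integer covering problem.
Choose Nico and Lior: together they cover plumbing, flooring, painting, HVAC — every task.
Total fee: 8 + 7 = 15.
No cover costs less than 15.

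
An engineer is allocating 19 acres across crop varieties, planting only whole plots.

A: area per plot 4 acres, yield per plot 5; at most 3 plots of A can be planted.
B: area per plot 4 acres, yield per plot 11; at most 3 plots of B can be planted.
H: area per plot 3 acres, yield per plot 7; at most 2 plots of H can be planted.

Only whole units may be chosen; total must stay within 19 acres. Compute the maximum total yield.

47

1×A, 3×B, and 1×H: area 19 ≤ 19, yield 1·5 + 3·11 + 1·7 = 45.
3×B and 2×H: area 18 ≤ 19, yield 3·11 + 2·7 = 47.
Best is 47.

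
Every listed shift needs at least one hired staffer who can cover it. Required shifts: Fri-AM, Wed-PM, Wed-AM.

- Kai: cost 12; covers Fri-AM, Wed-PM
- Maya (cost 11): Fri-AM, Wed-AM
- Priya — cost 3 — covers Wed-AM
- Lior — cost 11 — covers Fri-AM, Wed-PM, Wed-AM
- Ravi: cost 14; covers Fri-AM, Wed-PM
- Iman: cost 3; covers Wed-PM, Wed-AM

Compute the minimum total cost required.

The greedy cost-per-new-shift heuristic would pick Iman and Maya for 14, but a cheaper cover exists.
Lior alone covers Fri-AM, Wed-PM, Wed-AM — every shift.
Total cost: 11.
No cover costs less than 11.

11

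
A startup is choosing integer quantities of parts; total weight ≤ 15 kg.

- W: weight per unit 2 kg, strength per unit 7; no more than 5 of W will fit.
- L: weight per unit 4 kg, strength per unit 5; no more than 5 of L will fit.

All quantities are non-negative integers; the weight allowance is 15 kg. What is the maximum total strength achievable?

This is a bounded integer knapsack.
W has the best ratio (7/2); taking only W gives at most 5×7 = 35 (stopped by the supply cap of 5).
Mixing does better — 5×W and 1×L: weight 14 ≤ 15, strength 5·7 + 1·5 = 40.

40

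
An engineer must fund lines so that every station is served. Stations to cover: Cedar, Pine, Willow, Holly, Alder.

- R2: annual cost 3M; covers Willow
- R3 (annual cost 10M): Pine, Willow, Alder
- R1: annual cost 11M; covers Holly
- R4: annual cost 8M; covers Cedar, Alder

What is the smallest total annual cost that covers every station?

29

The greedy cost-per-new-station heuristic would pick R2, R4, R3, and R1 for 32, but a cheaper cover exists.
Choose R3, R1, and R4: together they cover Cedar, Pine, Willow, Holly, Alder — every station.
Total annual cost: 10 + 11 + 8 = 29.
No cover costs less than 29.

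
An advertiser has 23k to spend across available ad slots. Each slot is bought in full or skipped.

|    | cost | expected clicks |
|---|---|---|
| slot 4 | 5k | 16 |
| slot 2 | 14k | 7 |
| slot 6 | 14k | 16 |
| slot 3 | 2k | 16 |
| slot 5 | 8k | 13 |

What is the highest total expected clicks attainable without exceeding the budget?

48

This is a 0-1 knapsack instance.
Allowing fractional choices, the relaxed optimum would be about 54.1, but ad slots are indivisible.
slot 4 + slot 2 + slot 3: cost 5 + 14 + 2 = 21 ≤ 23, expected clicks 16 + 7 + 16 = 39.
slot 4 + slot 6 + slot 3: cost 5 + 14 + 2 = 21 ≤ 23, expected clicks 16 + 16 + 16 = 48.
slot 4 + slot 3 + slot 5: cost 5 + 2 + 8 = 15 ≤ 23, expected clicks 16 + 16 + 13 = 45.
Best is slot 4, slot 6, and slot 3 with total expected clicks 48.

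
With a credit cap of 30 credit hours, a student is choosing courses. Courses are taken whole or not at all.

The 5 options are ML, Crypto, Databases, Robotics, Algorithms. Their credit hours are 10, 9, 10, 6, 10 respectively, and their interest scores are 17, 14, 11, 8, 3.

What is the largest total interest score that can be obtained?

42

This is a 0-1 knapsack instance.
Allowing fractional choices, the relaxed optimum would be about 44.5, but courses are indivisible.
ML + Databases + Robotics: credit hours 10 + 10 + 6 = 26 ≤ 30, interest score 17 + 11 + 8 = 36.
ML + Crypto + Databases: credit hours 10 + 9 + 10 = 29 ≤ 30, interest score 17 + 14 + 11 = 42.
ML + Crypto + Robotics: credit hours 10 + 9 + 6 = 25 ≤ 30, interest score 17 + 14 + 8 = 39.
Best is ML, Crypto, and Databases with total interest score 42.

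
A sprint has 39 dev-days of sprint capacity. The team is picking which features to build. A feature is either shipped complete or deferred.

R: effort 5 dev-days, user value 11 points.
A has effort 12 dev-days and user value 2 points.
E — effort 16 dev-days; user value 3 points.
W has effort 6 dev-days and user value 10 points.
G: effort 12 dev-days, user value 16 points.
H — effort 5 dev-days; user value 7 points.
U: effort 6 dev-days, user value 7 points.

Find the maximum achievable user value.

Treat it as a binary knapsack problem.
Take R, W, G, H, and U: effort 5 + 6 + 12 + 5 + 6 = 34 ≤ 39, user value 11 + 10 + 16 + 7 + 7 = 51.
No other feasible combination does better.

51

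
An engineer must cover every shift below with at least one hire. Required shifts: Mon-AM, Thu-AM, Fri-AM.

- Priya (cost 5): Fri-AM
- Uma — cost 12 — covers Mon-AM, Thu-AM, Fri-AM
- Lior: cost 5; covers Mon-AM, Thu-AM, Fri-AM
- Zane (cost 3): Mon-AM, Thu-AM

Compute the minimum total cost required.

5

The greedy cost-per-new-shift heuristic would pick Zane and Priya for 8, but a cheaper cover exists.
Lior alone covers Mon-AM, Thu-AM, Fri-AM — every shift.
Total cost: 5.
No cover costs less than 5.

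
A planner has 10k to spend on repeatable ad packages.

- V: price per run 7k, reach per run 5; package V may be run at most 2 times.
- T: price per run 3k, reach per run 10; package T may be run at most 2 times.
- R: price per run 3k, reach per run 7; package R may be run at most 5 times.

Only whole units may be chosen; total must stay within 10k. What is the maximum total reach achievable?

27

This is a bounded integer knapsack.
1×T and 2×R: price 9 ≤ 10, reach 1·10 + 2·7 = 24.
2×T and 1×R: price 9 ≤ 10, reach 2·10 + 1·7 = 27.
Best is 27.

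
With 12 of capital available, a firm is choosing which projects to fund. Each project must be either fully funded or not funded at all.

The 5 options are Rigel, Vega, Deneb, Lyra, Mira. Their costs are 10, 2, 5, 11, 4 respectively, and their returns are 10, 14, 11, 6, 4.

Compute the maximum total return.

29

Vega + Deneb + Mira: cost 2 + 5 + 4 = 11 ≤ 12, return 14 + 11 + 4 = 29.
Vega + Deneb: cost 2 + 5 = 7 ≤ 12, return 14 + 11 = 25.
Rigel + Vega: cost 10 + 2 = 12 ≤ 12, return 10 + 14 = 24.
Best is Vega, Deneb, and Mira with total return 29.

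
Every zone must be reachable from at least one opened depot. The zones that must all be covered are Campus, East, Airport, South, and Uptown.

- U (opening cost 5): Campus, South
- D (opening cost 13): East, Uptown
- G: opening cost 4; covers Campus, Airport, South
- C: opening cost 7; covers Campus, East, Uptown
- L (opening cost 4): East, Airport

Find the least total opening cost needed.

Choose G and C: together they cover Campus, East, Airport, South, Uptown — every zone.
Total opening cost: 4 + 7 = 11.

11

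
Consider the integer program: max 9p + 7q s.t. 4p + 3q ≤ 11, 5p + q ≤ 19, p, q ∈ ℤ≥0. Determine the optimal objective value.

25

(p,q)=(2,1): 4·2+3·1=11≤11, 5·2+1·1=11≤19, objective 25.
(p,q)=(1,2): 4·1+3·2=10≤11, 5·1+1·2=7≤19, objective 23.
(p,q)=(0,3): 4·0+3·3=9≤11, 5·0+1·3=3≤19, objective 21.
No feasible integer point exceeds 25.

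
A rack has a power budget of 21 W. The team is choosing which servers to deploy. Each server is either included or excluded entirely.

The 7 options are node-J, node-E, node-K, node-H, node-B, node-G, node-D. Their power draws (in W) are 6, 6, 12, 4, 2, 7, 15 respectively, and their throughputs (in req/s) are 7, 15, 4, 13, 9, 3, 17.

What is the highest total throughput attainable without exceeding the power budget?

44

Take node-J, node-E, node-H, and node-B: power draw 6 + 6 + 4 + 2 = 18 ≤ 21, throughput 7 + 15 + 13 + 9 = 44.
No other feasible combination does better.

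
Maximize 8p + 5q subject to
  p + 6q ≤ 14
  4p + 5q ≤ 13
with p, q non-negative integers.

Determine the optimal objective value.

Relaxing integrality, the LP optimum is 26.00 at (p,q) = (3.25, 0), which is not an integer point.
(p,q)=(3,0) is feasible, giving 24.
(p,q)=(2,1) is feasible, giving 21.
(p,q)=(2,0) is feasible, giving 16.
The best lattice point is (3,0), giving 24.

24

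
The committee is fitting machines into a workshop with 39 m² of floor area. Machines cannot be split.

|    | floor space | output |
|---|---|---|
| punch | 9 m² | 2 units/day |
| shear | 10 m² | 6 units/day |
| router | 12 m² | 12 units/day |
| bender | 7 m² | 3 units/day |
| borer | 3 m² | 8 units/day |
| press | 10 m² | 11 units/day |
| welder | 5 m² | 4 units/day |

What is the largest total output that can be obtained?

38

Allowing fractional choices, the relaxed optimum would be about 40.4, but machines are indivisible.
router + bender + borer + press + welder: floor space 12 + 7 + 3 + 10 + 5 = 37 ≤ 39, output 12 + 3 + 8 + 11 + 4 = 38.
shear + router + borer + press: floor space 10 + 12 + 3 + 10 = 35 ≤ 39, output 6 + 12 + 8 + 11 = 37.
Best is router, bender, borer, press, and welder with total output 38.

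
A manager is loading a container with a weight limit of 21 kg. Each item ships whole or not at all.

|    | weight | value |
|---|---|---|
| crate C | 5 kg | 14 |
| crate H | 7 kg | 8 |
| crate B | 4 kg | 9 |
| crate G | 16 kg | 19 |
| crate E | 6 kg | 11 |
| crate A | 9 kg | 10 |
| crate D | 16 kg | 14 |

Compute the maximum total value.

crate C + crate E + crate A: weight 5 + 6 + 9 = 20 ≤ 21, value 14 + 11 + 10 = 35.
crate C + crate H + crate E: weight 5 + 7 + 6 = 18 ≤ 21, value 14 + 8 + 11 = 33.
crate C + crate B + crate E: weight 5 + 4 + 6 = 15 ≤ 21, value 14 + 9 + 11 = 34.
Best is crate C, crate E, and crate A with total value 35.

35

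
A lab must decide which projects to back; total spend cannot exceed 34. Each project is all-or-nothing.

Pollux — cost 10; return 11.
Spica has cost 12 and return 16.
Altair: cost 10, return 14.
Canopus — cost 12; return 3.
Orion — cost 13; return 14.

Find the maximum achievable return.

Take Pollux, Spica, and Altair: cost 10 + 12 + 10 = 32 ≤ 34, return 11 + 16 + 14 = 41.
No other feasible combination does better.

41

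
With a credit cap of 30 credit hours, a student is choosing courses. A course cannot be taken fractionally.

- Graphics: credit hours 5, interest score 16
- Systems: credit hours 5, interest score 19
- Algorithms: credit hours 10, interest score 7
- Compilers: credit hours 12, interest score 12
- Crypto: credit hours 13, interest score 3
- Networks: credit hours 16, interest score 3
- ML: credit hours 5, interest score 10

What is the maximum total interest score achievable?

57

Graphics + Systems + Compilers + ML: credit hours 5 + 5 + 12 + 5 = 27 ≤ 30, interest score 16 + 19 + 12 + 10 = 57.
Graphics + Systems + Crypto + ML: credit hours 5 + 5 + 13 + 5 = 28 ≤ 30, interest score 16 + 19 + 3 + 10 = 48.
Graphics + Systems + Algorithms + ML: credit hours 5 + 5 + 10 + 5 = 25 ≤ 30, interest score 16 + 19 + 7 + 10 = 52.
Best is Graphics, Systems, Compilers, and ML with total interest score 57.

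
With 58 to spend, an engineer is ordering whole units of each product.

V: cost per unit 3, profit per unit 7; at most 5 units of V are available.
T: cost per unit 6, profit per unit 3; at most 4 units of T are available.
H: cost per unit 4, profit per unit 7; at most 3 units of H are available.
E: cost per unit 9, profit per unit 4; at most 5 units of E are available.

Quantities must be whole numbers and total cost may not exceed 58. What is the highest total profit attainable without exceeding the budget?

This is a bounded integer knapsack.
V has the best ratio (7/3); taking only V gives at most 5×7 = 35 (stopped by the supply cap of 5).
Mixing does better — 5×V, 2×T, 3×H, and 2×E: cost 57 ≤ 58, profit 5·7 + 2·3 + 3·7 + 2·4 = 70.

70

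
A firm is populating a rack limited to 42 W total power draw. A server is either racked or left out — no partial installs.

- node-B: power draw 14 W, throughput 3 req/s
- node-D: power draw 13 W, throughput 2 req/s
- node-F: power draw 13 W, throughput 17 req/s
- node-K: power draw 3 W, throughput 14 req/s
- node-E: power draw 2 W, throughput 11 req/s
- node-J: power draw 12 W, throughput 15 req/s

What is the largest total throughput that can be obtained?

57

Take node-F, node-K, node-E, and node-J: power draw 13 + 3 + 2 + 12 = 30 ≤ 42, throughput 17 + 14 + 11 + 15 = 57.
No other feasible combination does better.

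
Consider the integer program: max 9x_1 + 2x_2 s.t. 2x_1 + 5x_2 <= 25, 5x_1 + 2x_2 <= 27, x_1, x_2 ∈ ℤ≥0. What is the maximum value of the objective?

The continuous relaxation peaks at (5.4, 0) with value 48.60; rounding to a feasible lattice point costs some objective.
(x_1,x_2)=(5,1): 2·5+5·1=15≤25, 5·5+2·1=27≤27, objective 47.
(x_1,x_2)=(5,0): 2·5+5·0=10≤25, 5·5+2·0=25≤27, objective 45.
No feasible integer point exceeds 47.

47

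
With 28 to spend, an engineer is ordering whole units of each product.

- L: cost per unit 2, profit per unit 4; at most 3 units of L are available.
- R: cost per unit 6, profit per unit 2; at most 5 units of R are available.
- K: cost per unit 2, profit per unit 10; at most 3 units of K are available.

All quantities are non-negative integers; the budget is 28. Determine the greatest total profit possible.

46

2×L, 3×R, and 3×K: cost 28 ≤ 28, profit 2·4 + 3·2 + 3·10 = 44.
3×L, 2×R, and 3×K: cost 24 ≤ 28, profit 3·4 + 2·2 + 3·10 = 46.
Best is 46.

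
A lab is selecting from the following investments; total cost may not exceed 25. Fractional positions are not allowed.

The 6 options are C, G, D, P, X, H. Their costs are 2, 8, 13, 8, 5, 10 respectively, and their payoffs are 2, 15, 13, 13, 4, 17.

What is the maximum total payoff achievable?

Allowing fractional choices, the relaxed optimum would be about 43.4, but investments are indivisible.
C + G + X + H: cost 2 + 8 + 5 + 10 = 25 ≤ 25, payoff 2 + 15 + 4 + 17 = 38.
G + X + H: cost 8 + 5 + 10 = 23 ≤ 25, payoff 15 + 4 + 17 = 36.
Best is C, G, X, and H with total payoff 38.

38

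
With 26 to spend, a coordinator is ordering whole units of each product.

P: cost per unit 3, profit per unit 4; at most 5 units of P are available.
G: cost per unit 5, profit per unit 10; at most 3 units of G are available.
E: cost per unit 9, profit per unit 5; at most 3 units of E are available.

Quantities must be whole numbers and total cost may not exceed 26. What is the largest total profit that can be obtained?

Take 3×P and 3×G: cost 24 ≤ 26, profit 3·4 + 3·10 = 42.
G has the best ratio (10/5) and is taken to its limit of 3; remaining capacity is filled optimally with the others.

42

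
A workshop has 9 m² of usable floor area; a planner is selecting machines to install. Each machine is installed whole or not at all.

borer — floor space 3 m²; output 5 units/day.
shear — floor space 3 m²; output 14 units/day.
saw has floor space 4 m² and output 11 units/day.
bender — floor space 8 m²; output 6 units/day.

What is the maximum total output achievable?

Allowing fractional choices, the relaxed optimum would be about 28.3, but machines are indivisible.
shear + saw: floor space 3 + 4 = 7 ≤ 9, output 14 + 11 = 25.
borer + saw: floor space 3 + 4 = 7 ≤ 9, output 5 + 11 = 16.
borer + shear: floor space 3 + 3 = 6 ≤ 9, output 5 + 14 = 19.
Best is shear and saw with total output 25.

25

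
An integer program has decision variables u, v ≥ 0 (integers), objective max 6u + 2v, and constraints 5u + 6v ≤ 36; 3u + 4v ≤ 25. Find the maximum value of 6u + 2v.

42

(u,v)=(7,0) is feasible, giving 42.
(u,v)=(6,1) is feasible, giving 38.
(u,v)=(6,0) is feasible, giving 36.
No feasible integer point exceeds 42.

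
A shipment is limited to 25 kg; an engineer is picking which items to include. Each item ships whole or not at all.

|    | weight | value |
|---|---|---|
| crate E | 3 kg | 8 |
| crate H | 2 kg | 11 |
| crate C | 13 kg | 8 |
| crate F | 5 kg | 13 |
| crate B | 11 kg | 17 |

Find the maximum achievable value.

crate E + crate H + crate F + crate B: weight 3 + 2 + 5 + 11 = 21 ≤ 25, value 8 + 11 + 13 + 17 = 49.
crate H + crate F + crate B: weight 2 + 5 + 11 = 18 ≤ 25, value 11 + 13 + 17 = 41.
Best is crate E, crate H, crate F, and crate B with total value 49.

49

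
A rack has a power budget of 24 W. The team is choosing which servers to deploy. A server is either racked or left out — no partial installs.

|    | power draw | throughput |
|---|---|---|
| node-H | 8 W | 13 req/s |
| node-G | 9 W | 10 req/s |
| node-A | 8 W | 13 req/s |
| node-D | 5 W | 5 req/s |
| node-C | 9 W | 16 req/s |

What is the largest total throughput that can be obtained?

This is a 0-1 knapsack instance.
Take node-H, node-D, and node-C: power draw 8 + 5 + 9 = 22 ≤ 24, throughput 13 + 5 + 16 = 34.
No feasible combination exceeds this.

34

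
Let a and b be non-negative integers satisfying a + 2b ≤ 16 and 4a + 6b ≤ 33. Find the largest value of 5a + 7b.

The continuous relaxation peaks at (8.25, 0) with value 41.25; rounding to a feasible lattice point costs some objective.
(a,b)=(8,0): 1·8+2·0=8≤16, 4·8+6·0=32≤33, objective 40.
(a,b)=(7,0): 1·7+2·0=7≤16, 4·7+6·0=28≤33, objective 35.
No feasible integer point exceeds 40.

40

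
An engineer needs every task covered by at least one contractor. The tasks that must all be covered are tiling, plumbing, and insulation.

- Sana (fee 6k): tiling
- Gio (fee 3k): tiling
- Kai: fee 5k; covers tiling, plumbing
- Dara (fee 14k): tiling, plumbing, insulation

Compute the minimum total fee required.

Dara alone covers tiling, plumbing, insulation — every task.
Total fee: 14.

14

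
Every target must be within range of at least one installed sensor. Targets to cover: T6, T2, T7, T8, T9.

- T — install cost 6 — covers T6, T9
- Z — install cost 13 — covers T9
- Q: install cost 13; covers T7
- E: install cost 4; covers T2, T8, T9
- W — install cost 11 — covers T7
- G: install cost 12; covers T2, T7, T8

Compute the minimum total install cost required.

18

The greedy cost-per-new-target heuristic would pick E, T, and W for 21, but a cheaper cover exists.
Choose T and G: together they cover T6, T2, T7, T8, T9 — every target.
Total install cost: 6 + 12 = 18.
No cover costs less than 18.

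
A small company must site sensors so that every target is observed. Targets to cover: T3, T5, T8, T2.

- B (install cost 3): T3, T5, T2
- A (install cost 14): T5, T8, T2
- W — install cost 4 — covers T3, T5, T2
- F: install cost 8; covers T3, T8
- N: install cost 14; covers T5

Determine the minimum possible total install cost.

Choose B and F: together they cover T3, T5, T8, T2 — every target.
Total install cost: 3 + 8 = 11.
No cover costs less than 11.

11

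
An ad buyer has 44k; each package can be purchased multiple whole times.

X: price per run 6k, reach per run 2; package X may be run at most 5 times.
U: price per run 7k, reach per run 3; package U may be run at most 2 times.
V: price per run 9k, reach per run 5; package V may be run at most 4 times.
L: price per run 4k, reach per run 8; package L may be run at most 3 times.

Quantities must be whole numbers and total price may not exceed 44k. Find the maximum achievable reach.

This is a bounded integer knapsack.
3×V and 3×L: price 39 ≤ 44, reach 3·5 + 3·8 = 39.
2×U, 2×V, and 3×L: price 44 ≤ 44, reach 2·3 + 2·5 + 3·8 = 40.
Best is 40.

40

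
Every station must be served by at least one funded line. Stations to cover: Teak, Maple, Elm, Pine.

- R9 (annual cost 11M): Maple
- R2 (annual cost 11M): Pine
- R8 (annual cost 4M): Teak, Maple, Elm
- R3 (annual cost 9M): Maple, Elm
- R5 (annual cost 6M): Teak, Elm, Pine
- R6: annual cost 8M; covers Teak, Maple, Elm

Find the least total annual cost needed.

10

Choose R8 and R5: together they cover Teak, Maple, Elm, Pine — every station.
Total annual cost: 4 + 6 = 10.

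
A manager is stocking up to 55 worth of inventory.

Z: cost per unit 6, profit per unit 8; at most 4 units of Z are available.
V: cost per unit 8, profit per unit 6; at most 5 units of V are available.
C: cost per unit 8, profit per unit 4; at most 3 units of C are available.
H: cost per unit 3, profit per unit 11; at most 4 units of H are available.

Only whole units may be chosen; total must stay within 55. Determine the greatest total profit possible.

This is a bounded integer knapsack.
4×Z, 2×V, and 4×H: cost 52 ≤ 55, profit 4·8 + 2·6 + 4·11 = 88.
3×Z, 3×V, and 4×H: cost 54 ≤ 55, profit 3·8 + 3·6 + 4·11 = 86.
Best is 88.

88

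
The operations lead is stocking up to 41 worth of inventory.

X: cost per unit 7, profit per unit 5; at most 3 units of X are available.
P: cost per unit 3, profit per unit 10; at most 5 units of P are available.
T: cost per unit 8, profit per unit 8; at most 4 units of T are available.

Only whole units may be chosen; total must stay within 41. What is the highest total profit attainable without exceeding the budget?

P has the best ratio (10/3); taking only P gives at most 5×10 = 50 (stopped by the supply cap of 5).
Mixing does better — 5×P and 3×T: cost 39 ≤ 41, profit 5·10 + 3·8 = 74.

74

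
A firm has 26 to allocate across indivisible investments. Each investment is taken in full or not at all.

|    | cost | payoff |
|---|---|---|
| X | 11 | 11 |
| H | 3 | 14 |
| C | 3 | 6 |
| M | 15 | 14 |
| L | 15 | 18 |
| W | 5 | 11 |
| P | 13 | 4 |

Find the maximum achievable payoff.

49

H + C + L + W: cost 3 + 3 + 15 + 5 = 26 ≤ 26, payoff 14 + 6 + 18 + 11 = 49.
H + C + M + W: cost 3 + 3 + 15 + 5 = 26 ≤ 26, payoff 14 + 6 + 14 + 11 = 45.
Best is H, C, L, and W with total payoff 49.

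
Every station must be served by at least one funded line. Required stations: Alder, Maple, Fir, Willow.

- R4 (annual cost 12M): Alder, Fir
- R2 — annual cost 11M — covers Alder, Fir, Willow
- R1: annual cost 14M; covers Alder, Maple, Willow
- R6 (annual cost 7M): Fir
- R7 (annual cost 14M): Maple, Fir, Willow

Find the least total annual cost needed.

21

This is a weighted set-cover instance.
Choose R1 and R6: together they cover Alder, Maple, Fir, Willow — every station.
Total annual cost: 14 + 7 = 21.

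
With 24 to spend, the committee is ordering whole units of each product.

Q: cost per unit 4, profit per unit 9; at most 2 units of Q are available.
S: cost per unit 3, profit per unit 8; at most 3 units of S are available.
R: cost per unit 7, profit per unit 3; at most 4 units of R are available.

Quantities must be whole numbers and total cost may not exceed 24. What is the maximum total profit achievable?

45

S has the best ratio (8/3); taking only S gives at most 3×8 = 24 (stopped by the supply cap of 3).
Mixing does better — 2×Q, 3×S, and 1×R: cost 24 ≤ 24, profit 2·9 + 3·8 + 1·3 = 45.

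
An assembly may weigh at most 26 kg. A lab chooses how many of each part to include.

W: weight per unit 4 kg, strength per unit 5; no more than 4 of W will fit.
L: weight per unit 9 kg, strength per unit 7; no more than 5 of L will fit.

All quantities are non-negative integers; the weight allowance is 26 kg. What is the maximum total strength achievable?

This is a bounded integer knapsack.
2×W and 2×L: weight 26 ≤ 26, strength 2·5 + 2·7 = 24.
4×W and 1×L: weight 25 ≤ 26, strength 4·5 + 1·7 = 27.
Best is 27.

27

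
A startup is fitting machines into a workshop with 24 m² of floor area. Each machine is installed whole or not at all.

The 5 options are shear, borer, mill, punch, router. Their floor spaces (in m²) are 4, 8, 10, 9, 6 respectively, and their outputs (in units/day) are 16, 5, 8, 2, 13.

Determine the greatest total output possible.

shear + mill + router: floor space 4 + 10 + 6 = 20 ≤ 24, output 16 + 8 + 13 = 37.
shear + punch + router: floor space 4 + 9 + 6 = 19 ≤ 24, output 16 + 2 + 13 = 31.
shear + borer + router: floor space 4 + 8 + 6 = 18 ≤ 24, output 16 + 5 + 13 = 34.
Best is shear, mill, and router with total output 37.

37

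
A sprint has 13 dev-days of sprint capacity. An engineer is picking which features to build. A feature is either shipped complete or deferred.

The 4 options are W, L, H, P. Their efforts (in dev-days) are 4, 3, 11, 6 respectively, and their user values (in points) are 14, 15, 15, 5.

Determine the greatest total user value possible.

34

Take W, L, and P: effort 4 + 3 + 6 = 13 ≤ 13, user value 14 + 15 + 5 = 34.
No other feasible combination does better.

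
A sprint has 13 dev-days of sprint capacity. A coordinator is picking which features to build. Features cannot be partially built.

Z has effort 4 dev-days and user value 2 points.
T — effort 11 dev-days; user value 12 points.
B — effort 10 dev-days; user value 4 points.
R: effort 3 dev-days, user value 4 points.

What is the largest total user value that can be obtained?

12

Allowing fractional choices, the relaxed optimum would be about 14.9, but features are indivisible.
B + R: effort 10 + 3 = 13 ≤ 13, user value 4 + 4 = 8.
Z + R: effort 4 + 3 = 7 ≤ 13, user value 2 + 4 = 6.
T: effort 11 ≤ 13, user value 12.
Best is T with total user value 12.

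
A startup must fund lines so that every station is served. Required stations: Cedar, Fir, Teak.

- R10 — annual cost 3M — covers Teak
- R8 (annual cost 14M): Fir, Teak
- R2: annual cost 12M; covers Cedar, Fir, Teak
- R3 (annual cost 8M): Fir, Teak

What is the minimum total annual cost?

12

R2 alone covers Cedar, Fir, Teak — every station.
Total annual cost: 12.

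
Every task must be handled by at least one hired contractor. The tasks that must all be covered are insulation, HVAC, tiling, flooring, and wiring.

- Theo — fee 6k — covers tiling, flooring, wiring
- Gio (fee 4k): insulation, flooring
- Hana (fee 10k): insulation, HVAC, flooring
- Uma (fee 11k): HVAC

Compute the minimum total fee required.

Choose Theo and Hana: together they cover insulation, HVAC, tiling, flooring, wiring — every task.
Total fee: 6 + 10 = 16.

16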